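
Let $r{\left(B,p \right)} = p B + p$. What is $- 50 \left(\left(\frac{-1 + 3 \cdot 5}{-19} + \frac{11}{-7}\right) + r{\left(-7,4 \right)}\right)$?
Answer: $\frac{174950}{133} \approx 1315.4$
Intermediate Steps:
$r{\left(B,p \right)} = p + B p$ ($r{\left(B,p \right)} = B p + p = p + B p$)
$- 50 \left(\left(\frac{-1 + 3 \cdot 5}{-19} + \frac{11}{-7}\right) + r{\left(-7,4 \right)}\right) = - 50 \left(\left(\frac{-1 + 3 \cdot 5}{-19} + \frac{11}{-7}\right) + 4 \left(1 - 7\right)\right) = - 50 \left(\left(\left(-1 + 15\right) \left(- \frac{1}{19}\right) + 11 \left(- \frac{1}{7}\right)\right) + 4 \left(-6\right)\right) = - 50 \left(\left(14 \left(- \frac{1}{19}\right) - \frac{11}{7}\right) - 24\right) = - 50 \left(\left(- \frac{14}{19} - \frac{11}{7}\right) - 24\right) = - 50 \left(- \frac{307}{133} - 24\right) = \left(-50\right) \left(- \frac{3499}{133}\right) = \frac{174950}{133}$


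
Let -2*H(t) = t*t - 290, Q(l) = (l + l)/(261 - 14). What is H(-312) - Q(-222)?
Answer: -11985725/247 ≈ -48525.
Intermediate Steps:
Q(l) = 2*l/247 (Q(l) = (2*l)/247 = (2*l)*(1/247) = 2*l/247)
H(t) = 145 - t**2/2 (H(t) = -(t*t - 290)/2 = -(t**2 - 290)/2 = -(-290 + t**2)/2 = 145 - t**2/2)
H(-312) - Q(-222) = (145 - 1/2*(-312)**2) - 2*(-222)/247 = (145 - 1/2*97344) - 1*(-444/247) = (145 - 48672) + 444/247 = -48527 + 444/247 = -11985725/247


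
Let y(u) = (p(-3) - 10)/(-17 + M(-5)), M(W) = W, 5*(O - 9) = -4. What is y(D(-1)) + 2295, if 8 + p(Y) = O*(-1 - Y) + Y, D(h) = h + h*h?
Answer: 252473/110 ≈ 2295.2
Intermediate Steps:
O = 41/5 (O = 9 + (1/5)*(-4) = 9 - 4/5 = 41/5 ≈ 8.2000)
D(h) = h + h**2
p(Y) = -81/5 - 36*Y/5 (p(Y) = -8 + (41*(-1 - Y)/5 + Y) = -8 + ((-41/5 - 41*Y/5) + Y) = -8 + (-41/5 - 36*Y/5) = -81/5 - 36*Y/5)
y(u) = 23/110 (y(u) = ((-81/5 - 36/5*(-3)) - 10)/(-17 - 5) = ((-81/5 + 108/5) - 10)/(-22) = (27/5 - 10)*(-1/22) = -23/5*(-1/22) = 23/110)
y(D(-1)) + 2295 = 23/110 + 2295 = 252473/110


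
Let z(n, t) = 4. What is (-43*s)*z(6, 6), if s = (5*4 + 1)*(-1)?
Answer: 3612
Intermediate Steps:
s = -21 (s = (20 + 1)*(-1) = 21*(-1) = -21)
(-43*s)*z(6, 6) = -43*(-21)*4 = 903*4 = 3612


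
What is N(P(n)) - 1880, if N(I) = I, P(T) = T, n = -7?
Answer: -1887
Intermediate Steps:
N(P(n)) - 1880 = -7 - 1880 = -1887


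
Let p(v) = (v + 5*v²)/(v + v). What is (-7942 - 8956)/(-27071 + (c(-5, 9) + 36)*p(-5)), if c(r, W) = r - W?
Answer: 34/55 ≈ 0.61818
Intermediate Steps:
p(v) = (v + 5*v²)/(2*v) (p(v) = (v + 5*v²)/((2*v)) = (v + 5*v²)*(1/(2*v)) = (v + 5*v²)/(2*v))
(-7942 - 8956)/(-27071 + (c(-5, 9) + 36)*p(-5)) = (-7942 - 8956)/(-27071 + ((-5 - 1*9) + 36)*(½ + (5/2)*(-5))) = -16898/(-27071 + ((-5 - 9) + 36)*(½ - 25/2)) = -16898/(-27071 + (-14 + 36)*(-12)) = -16898/(-27071 + 22*(-12)) = -16898/(-27071 - 264) = -16898/(-27335) = -16898*(-1/27335) = 34/55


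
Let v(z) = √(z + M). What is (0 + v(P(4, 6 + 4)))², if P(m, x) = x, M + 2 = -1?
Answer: 7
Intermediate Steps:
M = -3 (M = -2 - 1 = -3)
v(z) = √(-3 + z) (v(z) = √(z - 3) = √(-3 + z))
(0 + v(P(4, 6 + 4)))² = (0 + √(-3 + (6 + 4)))² = (0 + √(-3 + 10))² = (0 + √7)² = (√7)² = 7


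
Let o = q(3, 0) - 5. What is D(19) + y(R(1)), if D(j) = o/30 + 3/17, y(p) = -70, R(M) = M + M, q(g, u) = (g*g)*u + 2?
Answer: -11887/170 ≈ -69.924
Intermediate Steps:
q(g, u) = 2 + u*g² (q(g, u) = g²*u + 2 = u*g² + 2 = 2 + u*g²)
R(M) = 2*M
o = -3 (o = (2 + 0*3²) - 5 = (2 + 0*9) - 5 = (2 + 0) - 5 = 2 - 5 = -3)
D(j) = 13/170 (D(j) = -3/30 + 3/17 = -3*1/30 + 3*(1/17) = -⅒ + 3/17 = 13/170)
D(19) + y(R(1)) = 13/170 - 70 = -11887/170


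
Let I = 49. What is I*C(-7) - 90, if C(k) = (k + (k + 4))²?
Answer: 4810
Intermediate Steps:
C(k) = (4 + 2*k)² (C(k) = (k + (4 + k))² = (4 + 2*k)²)
I*C(-7) - 90 = 49*(4*(2 - 7)²) - 90 = 49*(4*(-5)²) - 90 = 49*(4*25) - 90 = 49*100 - 90 = 4900 - 90 = 4810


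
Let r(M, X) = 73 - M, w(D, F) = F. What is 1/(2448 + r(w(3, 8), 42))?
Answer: 1/2513 ≈ 0.00039793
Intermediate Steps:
1/(2448 + r(w(3, 8), 42)) = 1/(2448 + (73 - 1*8)) = 1/(2448 + (73 - 8)) = 1/(2448 + 65) = 1/2513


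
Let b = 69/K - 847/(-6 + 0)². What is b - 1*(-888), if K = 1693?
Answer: 52690337/60948 ≈ 864.51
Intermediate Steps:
b = -1431487/60948 (b = 69/1693 - 847/(-6 + 0)² = 69*(1/1693) - 847/((-6)²) = 69/1693 - 847/36 = -1431487/60948 ≈ -23.487)
b - 1*(-888) = -1431487/60948 - 1*(-888) = -1431487/60948 + 888 = 52690337/60948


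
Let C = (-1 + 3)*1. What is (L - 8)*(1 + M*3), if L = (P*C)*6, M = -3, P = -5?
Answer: 544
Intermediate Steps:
C = 2 (C = 2*1 = 2)
L = -60 (L = -5*2*6 = -10*6 = -60)
(L - 8)*(1 + M*3) = (-60 - 8)*(1 - 3*3) = -68*(1 - 9) = -68*(-8) = 544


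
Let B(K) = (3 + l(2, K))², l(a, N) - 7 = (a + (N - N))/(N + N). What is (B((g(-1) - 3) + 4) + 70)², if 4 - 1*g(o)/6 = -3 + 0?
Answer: 99345366481/3418801 ≈ 29059.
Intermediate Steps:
g(o) = 42 (g(o) = 24 - 6*(-3 + 0) = 24 - 6*(-3) = 24 + 18 = 42)
l(a, N) = 7 + a/(2*N) (l(a, N) = 7 + (a + (N - N))/(N + N) = 7 + (a + 0)/((2*N)) = 7 + a*(1/(2*N)) = 7 + a/(2*N))
B(K) = (10 + 1/K)² (B(K) = (3 + (7 + (½)*2/K))² = (3 + (7 + 1/K))² = (10 + 1/K)²)
(B((g(-1) - 3) + 4) + 70)² = ((1 + 10*((42 - 3) + 4))²/((42 - 3) + 4)² + 70)² = ((1 + 10*(39 + 4))²/(39 + 4)² + 70)² = ((1 + 10*43)²/43² + 70)² = ((1 + 430)²/1849 + 70)² = ((1/1849)*431² + 70)² = ((1/1849)*185761 + 70)² = (185761/1849 + 70)² = (315191/1849)² = 99345366481/3418801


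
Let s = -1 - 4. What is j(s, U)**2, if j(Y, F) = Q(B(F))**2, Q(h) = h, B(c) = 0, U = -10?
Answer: 0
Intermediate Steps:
s = -5
j(Y, F) = 0 (j(Y, F) = 0**2 = 0)
j(s, U)**2 = 0**2 = 0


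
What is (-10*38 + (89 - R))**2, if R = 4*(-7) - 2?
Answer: 68121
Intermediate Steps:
R = -30 (R = -28 - 2 = -30)
(-10*38 + (89 - R))**2 = (-10*38 + (89 - 1*(-30)))**2 = (-380 + (89 + 30))**2 = (-380 + 119)**2 = (-261)**2 = 68121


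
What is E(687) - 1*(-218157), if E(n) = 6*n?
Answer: 222279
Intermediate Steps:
E(687) - 1*(-218157) = 6*687 - 1*(-218157) = 4122 + 218157 = 222279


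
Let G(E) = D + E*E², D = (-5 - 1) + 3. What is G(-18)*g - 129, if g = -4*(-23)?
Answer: -536949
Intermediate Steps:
g = 92
D = -3 (D = -6 + 3 = -3)
G(E) = -3 + E³ (G(E) = -3 + E*E² = -3 + E³)
G(-18)*g - 129 = (-3 + (-18)³)*92 - 129 = (-3 - 5832)*92 - 129 = -5835*92 - 129 = -536820 - 129 = -536949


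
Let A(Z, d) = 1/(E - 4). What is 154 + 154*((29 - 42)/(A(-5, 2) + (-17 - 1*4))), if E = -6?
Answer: 52514/211 ≈ 248.88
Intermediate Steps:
A(Z, d) = -1/10 (A(Z, d) = 1/(-6 - 4) = 1/(-10) = -1/10)
154 + 154*((29 - 42)/(A(-5, 2) + (-17 - 1*4))) = 154 + 154*((29 - 42)/(-1/10 + (-17 - 1*4))) = 154 + 154*(-13/(-1/10 + (-17 - 4))) = 154 + 154*(-13/(-1/10 - 21)) = 154 + 154*(-13/(-211/10)) = 154 + 154*(-13*(-10/211)) = 154 + 154*(130/211) = 154 + 20020/211 = 52514/211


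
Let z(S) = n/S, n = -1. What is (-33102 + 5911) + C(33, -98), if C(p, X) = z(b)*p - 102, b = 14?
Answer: -382135/14 ≈ -27295.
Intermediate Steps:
z(S) = -1/S
C(p, X) = -102 - p/14 (C(p, X) = (-1/14)*p - 102 = (-1*1/14)*p - 102 = -p/14 - 102 = -102 - p/14)
(-33102 + 5911) + C(33, -98) = (-33102 + 5911) + (-102 - 1/14*33) = -27191 + (-102 - 33/14) = -27191 - 1461/14 = -382135/14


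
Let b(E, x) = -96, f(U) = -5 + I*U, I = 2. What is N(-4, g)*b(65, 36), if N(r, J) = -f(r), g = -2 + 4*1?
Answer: -1248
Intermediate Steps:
g = 2 (g = -2 + 4 = 2)
f(U) = -5 + 2*U
N(r, J) = 5 - 2*r (N(r, J) = -(-5 + 2*r) = 5 - 2*r)
N(-4, g)*b(65, 36) = (5 - 2*(-4))*(-96) = (5 + 8)*(-96) = 13*(-96) = -1248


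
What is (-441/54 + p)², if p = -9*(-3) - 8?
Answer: 4225/36 ≈ 117.36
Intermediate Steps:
p = 19 (p = 27 - 8 = 19)
(-441/54 + p)² = (-441/54 + 19)² = (-441*1/54 + 19)² = (-49/6 + 19)² = (65/6)² = 4225/36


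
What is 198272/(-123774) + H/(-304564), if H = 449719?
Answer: -58025016457/18848552268 ≈ -3.0785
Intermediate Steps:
198272/(-123774) + H/(-304564) = 198272/(-123774) + 449719/(-304564) = 198272*(-1/123774) + 449719*(-1/304564) = -99136/61887 - 449719/304564 = -58025016457/18848552268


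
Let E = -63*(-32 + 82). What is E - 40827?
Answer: -43977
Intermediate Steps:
E = -3150 (E = -63*50 = -3150)
E - 40827 = -3150 - 40827 = -43977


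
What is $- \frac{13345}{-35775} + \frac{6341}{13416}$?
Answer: $\frac{27059053}{31997160} \approx 0.84567$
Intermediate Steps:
$- \frac{13345}{-35775} + \frac{6341}{13416} = \left(-13345\right) \left(- \frac{1}{35775}\right) + 6341 \cdot \frac{1}{13416} = \frac{2669}{7155} + \frac{6341}{13416} = \frac{27059053}{31997160}$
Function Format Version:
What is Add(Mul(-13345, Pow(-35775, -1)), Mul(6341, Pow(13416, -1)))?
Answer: Rational(27059053, 31997160) ≈ 0.84567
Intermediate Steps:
Add(Mul(-13345, Pow(-35775, -1)), Mul(6341, Pow(13416, -1))) = Add(Mul(-13345, Rational(-1, 35775)), Mul(6341, Rational(1, 13416))) = Add(Rational(2669, 7155), Rational(6341, 13416)) = Rational(27059053, 31997160)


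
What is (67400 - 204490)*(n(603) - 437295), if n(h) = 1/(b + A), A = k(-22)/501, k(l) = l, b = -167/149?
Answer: 1042451235209232/17389 ≈ 5.9949e+10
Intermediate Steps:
b = -167/149 (b = -167*1/149 = -167/149 ≈ -1.1208)
A = -22/501 ≈ -0.043912
n(h) = -74649/86945 (n(h) = 1/(-167/149 - 22/501) = 1/(-86945/74649) = -74649/86945)
(67400 - 204490)*(n(603) - 437295) = (67400 - 204490)*(-74649/86945 - 437295) = -137090*(-38020688424/86945) = 1042451235209232/17389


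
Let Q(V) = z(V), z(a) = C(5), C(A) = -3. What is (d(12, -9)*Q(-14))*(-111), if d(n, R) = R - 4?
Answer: -4329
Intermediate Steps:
z(a) = -3
Q(V) = -3
d(n, R) = -4 + R
(d(12, -9)*Q(-14))*(-111) = ((-4 - 9)*(-3))*(-111) = -13*(-3)*(-111) = 39*(-111) = -4329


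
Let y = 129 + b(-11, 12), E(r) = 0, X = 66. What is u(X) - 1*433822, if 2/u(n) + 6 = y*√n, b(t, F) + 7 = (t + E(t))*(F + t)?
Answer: -58793726548/135525 + 37*√66/135525 ≈ -4.3382e+5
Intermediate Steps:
b(t, F) = -7 + t*(F + t) (b(t, F) = -7 + (t + 0)*(F + t) = -7 + t*(F + t))
y = 111 (y = 129 + (-7 + (-11)² + 12*(-11)) = 129 + (-7 + 121 - 132) = 129 - 18 = 111)
u(n) = 2/(-6 + 111*√n)
u(X) - 1*433822 = 2/(3*(-2 + 37*√66)) - 1*433822 = 2/(3*(-2 + 37*√66)) - 433822 = -433822 + 2/(3*(-2 + 37*√66))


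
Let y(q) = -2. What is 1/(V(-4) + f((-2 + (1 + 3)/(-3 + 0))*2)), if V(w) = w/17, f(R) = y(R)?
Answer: -17/38 ≈ -0.44737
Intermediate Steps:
f(R) = -2
V(w) = w/17 (V(w) = w*(1/17) = w/17)
1/(V(-4) + f((-2 + (1 + 3)/(-3 + 0))*2)) = 1/((1/17)*(-4) - 2) = 1/(-4/17 - 2) = 1/(-38/17) = -17/38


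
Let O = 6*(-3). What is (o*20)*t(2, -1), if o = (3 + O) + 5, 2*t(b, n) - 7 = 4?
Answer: -1100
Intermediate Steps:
O = -18
t(b, n) = 11/2 (t(b, n) = 7/2 + (½)*4 = 7/2 + 2 = 11/2)
o = -10 (o = (3 - 18) + 5 = -15 + 5 = -10)
(o*20)*t(2, -1) = -10*20*(11/2) = -200*11/2 = -1100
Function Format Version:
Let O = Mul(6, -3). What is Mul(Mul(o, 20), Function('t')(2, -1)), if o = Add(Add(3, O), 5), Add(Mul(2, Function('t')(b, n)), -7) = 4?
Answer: -1100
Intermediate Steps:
O = -18
Function('t')(b, n) = Rational(11, 2) (Function('t')(b, n) = Add(Rational(7, 2), Mul(Rational(1, 2), 4)) = Add(Rational(7, 2), 2) = Rational(11, 2))
o = -10 (o = Add(Add(3, -18), 5) = Add(-15, 5) = -10)
Mul(Mul(o, 20), Function('t')(2, -1)) = Mul(Mul(-10, 20), Rational(11, 2)) = Mul(-200, Rational(11, 2)) = -1100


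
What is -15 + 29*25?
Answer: 710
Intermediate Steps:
-15 + 29*25 = -15 + 725 = 710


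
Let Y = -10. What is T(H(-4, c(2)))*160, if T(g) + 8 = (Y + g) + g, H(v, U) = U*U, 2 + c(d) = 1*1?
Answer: -2560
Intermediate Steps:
c(d) = -1 (c(d) = -2 + 1*1 = -2 + 1 = -1)
H(v, U) = U²
T(g) = -18 + 2*g (T(g) = -8 + ((-10 + g) + g) = -8 + (-10 + 2*g) = -18 + 2*g)
T(H(-4, c(2)))*160 = (-18 + 2*(-1)²)*160 = (-18 + 2*1)*160 = (-18 + 2)*160 = -16*160 = -2560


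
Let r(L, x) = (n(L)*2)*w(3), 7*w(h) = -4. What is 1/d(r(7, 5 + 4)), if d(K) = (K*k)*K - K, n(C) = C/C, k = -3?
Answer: -49/136 ≈ -0.36029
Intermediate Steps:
n(C) = 1
w(h) = -4/7 (w(h) = (⅐)*(-4) = -4/7)
r(L, x) = -8/7 (r(L, x) = (1*2)*(-4/7) = 2*(-4/7) = -8/7)
d(K) = -K - 3*K² (d(K) = (K*(-3))*K - K = (-3*K)*K - K = -3*K² - K = -K - 3*K²)
1/d(r(7, 5 + 4)) = 1/(-8*(-1 - 3*(-8/7))/7) = 1/(-8*(-1 + 24/7)/7) = 1/(-8/7*17/7) = 1/(-136/49) = -49/136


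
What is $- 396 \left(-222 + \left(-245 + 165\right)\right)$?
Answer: $119592$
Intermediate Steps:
$- 396 \left(-222 + \left(-245 + 165\right)\right) = - 396 \left(-222 - 80\right) = \left(-396\right) \left(-302\right) = 119592$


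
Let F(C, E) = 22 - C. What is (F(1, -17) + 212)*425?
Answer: 99025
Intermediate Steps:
(F(1, -17) + 212)*425 = ((22 - 1*1) + 212)*425 = ((22 - 1) + 212)*425 = (21 + 212)*425 = 233*425 = 99025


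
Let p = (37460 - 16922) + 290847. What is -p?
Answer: -311385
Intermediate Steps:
p = 311385 (p = 20538 + 290847 = 311385)
-p = -1*311385 = -311385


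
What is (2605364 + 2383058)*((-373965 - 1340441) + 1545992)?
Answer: -840120102708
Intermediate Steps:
(2605364 + 2383058)*((-373965 - 1340441) + 1545992) = 4988422*(-1714406 + 1545992) = 4988422*(-168414) = -840120102708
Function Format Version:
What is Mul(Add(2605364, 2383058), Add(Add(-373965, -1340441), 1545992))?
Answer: -840120102708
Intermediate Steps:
Mul(Add(2605364, 2383058), Add(Add(-373965, -1340441), 1545992)) = Mul(4988422, Add(-1714406, 1545992)) = Mul(4988422, -168414) = -840120102708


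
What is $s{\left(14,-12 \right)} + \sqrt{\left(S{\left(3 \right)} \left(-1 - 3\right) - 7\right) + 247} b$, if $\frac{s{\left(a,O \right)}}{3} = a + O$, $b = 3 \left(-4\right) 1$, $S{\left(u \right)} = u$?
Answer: $6 - 24 \sqrt{57} \approx -175.2$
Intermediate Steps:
$b = -12$ ($b = \left(-12\right) 1 = -12$)
$s{\left(a,O \right)} = 3 O + 3 a$ ($s{\left(a,O \right)} = 3 \left(a + O\right) = 3 \left(O + a\right) = 3 O + 3 a$)
$s{\left(14,-12 \right)} + \sqrt{\left(S{\left(3 \right)} \left(-1 - 3\right) - 7\right) + 247} b = \left(3 \left(-12\right) + 3 \cdot 14\right) + \sqrt{\left(3 \left(-1 - 3\right) - 7\right) + 247} \left(-12\right) = \left(-36 + 42\right) + \sqrt{\left(3 \left(-4\right) - 7\right) + 247} \left(-12\right) = 6 + \sqrt{\left(-12 - 7\right) + 247} \left(-12\right) = 6 + \sqrt{-19 + 247} \left(-12\right) = 6 + \sqrt{228} \left(-12\right) = 6 + 2 \sqrt{57} \left(-12\right) = 6 - 24 \sqrt{57}$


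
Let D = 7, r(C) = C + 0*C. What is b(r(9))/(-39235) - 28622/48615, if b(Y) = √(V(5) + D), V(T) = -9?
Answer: -28622/48615 - I*√2/39235 ≈ -0.58875 - 3.6045e-5*I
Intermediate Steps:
r(C) = C (r(C) = C + 0 = C)
b(Y) = I*√2 (b(Y) = √(-9 + 7) = √(-2) = I*√2)
b(r(9))/(-39235) - 28622/48615 = (I*√2)/(-39235) - 28622/48615 = (I*√2)*(-1/39235) - 28622*1/48615 = -I*√2/39235 - 28622/48615 = -28622/48615 - I*√2/39235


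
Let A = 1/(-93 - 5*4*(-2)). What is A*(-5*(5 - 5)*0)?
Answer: 0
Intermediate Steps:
A = -1/53 (A = 1/(-93 - 20*(-2)) = 1/(-93 + 40) = 1/(-53) = -1/53 ≈ -0.018868)
A*(-5*(5 - 5)*0) = -(-5*(5 - 5))*0/53 = -(-5*0)*0/53 = -0*0 = -1/53*0 = 0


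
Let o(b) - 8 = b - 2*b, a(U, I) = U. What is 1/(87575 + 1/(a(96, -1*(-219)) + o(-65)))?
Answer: 169/14800176 ≈ 1.1419e-5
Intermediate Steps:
o(b) = 8 - b (o(b) = 8 + (b - 2*b) = 8 - b)
1/(87575 + 1/(a(96, -1*(-219)) + o(-65))) = 1/(87575 + 1/(96 + (8 - 1*(-65)))) = 1/(87575 + 1/(96 + (8 + 65))) = 1/(87575 + 1/(96 + 73)) = 1/(87575 + 1/169) = 1/(14800176/169) = 169/14800176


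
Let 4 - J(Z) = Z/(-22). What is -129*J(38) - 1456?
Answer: -24143/11 ≈ -2194.8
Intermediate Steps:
J(Z) = 4 + Z/22 (J(Z) = 4 - Z/(-22) = 4 - Z*(-1)/22 = 4 - (-1)*Z/22 = 4 + Z/22)
-129*J(38) - 1456 = -129*(4 + (1/22)*38) - 1456 = -129*(4 + 19/11) - 1456 = -129*63/11 - 1456 = -8127/11 - 1456 = -24143/11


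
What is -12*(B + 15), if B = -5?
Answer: -120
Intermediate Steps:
-12*(B + 15) = -12*(-5 + 15) = -12*10 = -120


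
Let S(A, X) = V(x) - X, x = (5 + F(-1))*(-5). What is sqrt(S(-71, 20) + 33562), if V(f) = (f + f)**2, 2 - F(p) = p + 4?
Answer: sqrt(35142) ≈ 187.46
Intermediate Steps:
F(p) = -2 - p (F(p) = 2 - (p + 4) = 2 - (4 + p) = 2 + (-4 - p) = -2 - p)
x = -20 (x = (5 + (-2 - 1*(-1)))*(-5) = (5 + (-2 + 1))*(-5) = (5 - 1)*(-5) = 4*(-5) = -20)
V(f) = 4*f**2 (V(f) = (2*f)**2 = 4*f**2)
S(A, X) = 1600 - X (S(A, X) = 4*(-20)**2 - X = 4*400 - X = 1600 - X)
sqrt(S(-71, 20) + 33562) = sqrt((1600 - 1*20) + 33562) = sqrt((1600 - 20) + 33562) = sqrt(1580 + 33562) = sqrt(35142)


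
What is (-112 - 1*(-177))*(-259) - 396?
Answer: -17231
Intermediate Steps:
(-112 - 1*(-177))*(-259) - 396 = (-112 + 177)*(-259) - 396 = 65*(-259) - 396 = -16835 - 396 = -17231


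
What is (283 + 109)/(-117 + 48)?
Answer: -392/69 ≈ -5.6812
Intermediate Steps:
(283 + 109)/(-117 + 48) = 392/(-69) = 392*(-1/69) = -392/69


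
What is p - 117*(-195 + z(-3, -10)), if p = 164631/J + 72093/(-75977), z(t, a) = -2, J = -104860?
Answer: 183610121681313/7966948220 ≈ 23046.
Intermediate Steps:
p = -20067841467/7966948220 (p = 164631/(-104860) + 72093/(-75977) = 164631*(-1/104860) + 72093*(-1/75977) = -164631/104860 - 72093/75977 = -20067841467/7966948220 ≈ -2.5189)
p - 117*(-195 + z(-3, -10)) = -20067841467/7966948220 - 117*(-195 - 2) = -20067841467/7966948220 - 117*(-197) = -20067841467/7966948220 - 1*(-23049) = -20067841467/7966948220 + 23049 = 183610121681313/7966948220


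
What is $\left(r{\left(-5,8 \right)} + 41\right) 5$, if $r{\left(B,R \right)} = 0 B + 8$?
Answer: $245$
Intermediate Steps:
$r{\left(B,R \right)} = 8$ ($r{\left(B,R \right)} = 0 + 8 = 8$)
$\left(r{\left(-5,8 \right)} + 41\right) 5 = \left(8 + 41\right) 5 = 49 \cdot 5 = 245$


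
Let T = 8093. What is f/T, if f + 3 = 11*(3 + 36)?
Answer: 426/8093 ≈ 0.052638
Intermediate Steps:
f = 426 (f = -3 + 11*(3 + 36) = -3 + 11*39 = -3 + 429 = 426)
f/T = 426/8093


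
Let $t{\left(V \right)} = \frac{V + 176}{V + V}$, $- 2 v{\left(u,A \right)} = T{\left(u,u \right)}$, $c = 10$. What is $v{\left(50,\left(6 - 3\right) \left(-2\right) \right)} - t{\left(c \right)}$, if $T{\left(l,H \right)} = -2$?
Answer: $- \frac{83}{10} \approx -8.3$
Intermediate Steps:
$v{\left(u,A \right)} = 1$ ($v{\left(u,A \right)} = \left(- \frac{1}{2}\right) \left(-2\right) = 1$)
$t{\left(V \right)} = \frac{176 + V}{2 V}$
$v{\left(50,\left(6 - 3\right) \left(-2\right) \right)} - t{\left(c \right)} = 1 - \frac{176 + 10}{2 \cdot 10} = 1 - \frac{1}{2} \cdot \frac{1}{10} \cdot 186 = 1 - \frac{93}{10} = - \frac{83}{10}$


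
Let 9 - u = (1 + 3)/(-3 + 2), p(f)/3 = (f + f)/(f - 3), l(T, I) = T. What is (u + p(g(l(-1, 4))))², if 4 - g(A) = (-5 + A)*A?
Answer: 5929/25 ≈ 237.16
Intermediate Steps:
g(A) = 4 - A*(-5 + A) (g(A) = 4 - (-5 + A)*A = 4 - A*(-5 + A))
p(f) = 6*f/(-3 + f) (p(f) = 3*((f + f)/(f - 3)) = 3*((2*f)/(-3 + f)) = 3*(2*f/(-3 + f)) = 6*f/(-3 + f))
u = 13 (u = 9 - (1 + 3)/(-3 + 2) = 9 - 4/(-1) = 9 - 4*(-1) = 9 - 1*(-4) = 9 + 4 = 13)
(u + p(g(l(-1, 4))))² = (13 + 6*(4 - 1*(-1)² + 5*(-1))/(-3 + (4 - 1*(-1)² + 5*(-1))))² = (13 + 6*(4 - 1*1 - 5)/(-3 + (4 - 1*1 - 5)))² = (13 + 6*(4 - 1 - 5)/(-3 + (4 - 1 - 5)))² = (13 + 6*(-2)/(-3 - 2))² = (13 + 6*(-2)/(-5))² = (13 + 6*(-2)*(-⅕))² = (13 + 12/5)² = (77/5)² = 5929/25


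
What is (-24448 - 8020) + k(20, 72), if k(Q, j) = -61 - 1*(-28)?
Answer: -32501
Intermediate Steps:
k(Q, j) = -33 (k(Q, j) = -61 + 28 = -33)
(-24448 - 8020) + k(20, 72) = (-24448 - 8020) - 33 = -32468 - 33 = -32501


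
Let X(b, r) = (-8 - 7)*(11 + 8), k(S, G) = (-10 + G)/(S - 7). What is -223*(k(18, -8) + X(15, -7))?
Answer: 703119/11 ≈ 63920.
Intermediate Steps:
k(S, G) = (-10 + G)/(-7 + S)
X(b, r) = -285 (X(b, r) = -15*19 = -285)
-223*(k(18, -8) + X(15, -7)) = -223*((-10 - 8)/(-7 + 18) - 285) = -223*(-18/11 - 285) = -223*(-3153/11) = 703119/11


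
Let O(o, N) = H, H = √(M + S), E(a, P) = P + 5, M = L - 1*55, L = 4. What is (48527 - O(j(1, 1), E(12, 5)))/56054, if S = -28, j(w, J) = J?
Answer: 48527/56054 - I*√79/56054 ≈ 0.86572 - 0.00015856*I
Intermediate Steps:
M = -51 (M = 4 - 1*55 = 4 - 55 = -51)
E(a, P) = 5 + P
H = I*√79 (H = √(-51 - 28) = √(-79) = I*√79 ≈ 8.8882*I)
O(o, N) = I*√79
(48527 - O(j(1, 1), E(12, 5)))/56054 = (48527 - I*√79)/56054 = (48527 - I*√79)*(1/56054) = 48527/56054 - I*√79/56054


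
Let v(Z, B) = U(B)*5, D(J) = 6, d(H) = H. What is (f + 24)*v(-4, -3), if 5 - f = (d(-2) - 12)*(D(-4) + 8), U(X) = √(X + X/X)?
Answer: 1125*I*√2 ≈ 1591.0*I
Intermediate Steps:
U(X) = √(1 + X) (U(X) = √(X + 1) = √(1 + X))
v(Z, B) = 5*√(1 + B) (v(Z, B) = √(1 + B)*5 = 5*√(1 + B))
f = 201 (f = 5 - (-2 - 12)*(6 + 8) = 5 - (-14)*14 = 5 - 1*(-196) = 5 + 196 = 201)
(f + 24)*v(-4, -3) = (201 + 24)*(5*√(1 - 3)) = 225*(5*√(-2)) = 225*(5*(I*√2)) = 225*(5*I*√2) = 1125*I*√2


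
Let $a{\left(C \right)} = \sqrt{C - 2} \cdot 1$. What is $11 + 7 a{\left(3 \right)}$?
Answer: $18$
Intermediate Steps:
$a{\left(C \right)} = \sqrt{-2 + C}$ ($a{\left(C \right)} = \sqrt{-2 + C} 1 = \sqrt{-2 + C}$)
$11 + 7 a{\left(3 \right)} = 11 + 7 \sqrt{-2 + 3} = 11 + 7 \sqrt{1} = 11 + 7 \cdot 1 = 11 + 7 = 18$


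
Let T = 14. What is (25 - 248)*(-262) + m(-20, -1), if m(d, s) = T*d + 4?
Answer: 58150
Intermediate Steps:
m(d, s) = 4 + 14*d (m(d, s) = 14*d + 4 = 4 + 14*d)
(25 - 248)*(-262) + m(-20, -1) = (25 - 248)*(-262) + (4 + 14*(-20)) = -223*(-262) + (4 - 280) = 58426 - 276 = 58150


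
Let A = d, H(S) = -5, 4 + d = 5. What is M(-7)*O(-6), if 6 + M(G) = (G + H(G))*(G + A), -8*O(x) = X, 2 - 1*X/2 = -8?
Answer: -165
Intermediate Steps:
d = 1 (d = -4 + 5 = 1)
A = 1
X = 20 (X = 4 - 2*(-8) = 4 + 16 = 20)
O(x) = -5/2 (O(x) = -⅛*20 = -5/2)
M(G) = -6 + (1 + G)*(-5 + G) (M(G) = -6 + (G - 5)*(G + 1) = -6 + (-5 + G)*(1 + G) = -6 + (1 + G)*(-5 + G))
M(-7)*O(-6) = (-11 + (-7)² - 4*(-7))*(-5/2) = (-11 + 49 + 28)*(-5/2) = 66*(-5/2) = -165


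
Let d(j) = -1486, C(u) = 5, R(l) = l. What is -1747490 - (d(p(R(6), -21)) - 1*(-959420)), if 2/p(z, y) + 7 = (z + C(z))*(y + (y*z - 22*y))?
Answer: -2705424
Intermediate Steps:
p(z, y) = 2/(-7 + (5 + z)*(-21*y + y*z)) (p(z, y) = 2/(-7 + (z + 5)*(y + (y*z - 22*y))) = 2/(-7 + (5 + z)*(y + (-22*y + y*z))) = 2/(-7 + (5 + z)*(-21*y + y*z)))
-1747490 - (d(p(R(6), -21)) - 1*(-959420)) = -1747490 - (-1486 - 1*(-959420)) = -1747490 - (-1486 + 959420) = -1747490 - 1*957934 = -1747490 - 957934 = -2705424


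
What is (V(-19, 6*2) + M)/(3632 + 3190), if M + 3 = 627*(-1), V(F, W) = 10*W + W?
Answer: -83/1137 ≈ -0.072999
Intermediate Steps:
V(F, W) = 11*W
M = -630 (M = -3 + 627*(-1) = -3 - 627 = -630)
(V(-19, 6*2) + M)/(3632 + 3190) = (11*(6*2) - 630)/(3632 + 3190) = (11*12 - 630)/6822 = (132 - 630)*(1/6822) = -498*1/6822 = -83/1137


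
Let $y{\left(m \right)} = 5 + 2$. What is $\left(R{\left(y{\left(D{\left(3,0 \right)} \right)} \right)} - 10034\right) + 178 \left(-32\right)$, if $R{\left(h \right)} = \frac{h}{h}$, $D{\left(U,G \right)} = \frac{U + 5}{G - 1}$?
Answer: $-15729$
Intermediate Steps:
$D{\left(U,G \right)} = \frac{5 + U}{-1 + G}$
$y{\left(m \right)} = 7$
$R{\left(h \right)} = 1$
$\left(R{\left(y{\left(D{\left(3,0 \right)} \right)} \right)} - 10034\right) + 178 \left(-32\right) = \left(1 - 10034\right) + 178 \left(-32\right) = -10033 - 5696 = -15729$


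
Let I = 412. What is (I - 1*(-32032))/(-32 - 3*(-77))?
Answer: 32444/199 ≈ 163.04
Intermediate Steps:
(I - 1*(-32032))/(-32 - 3*(-77)) = (412 - 1*(-32032))/(-32 - 3*(-77)) = (412 + 32032)/(-32 + 231) = 32444/199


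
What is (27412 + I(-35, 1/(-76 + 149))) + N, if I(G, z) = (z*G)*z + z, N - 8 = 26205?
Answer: 285767663/5329 ≈ 53625.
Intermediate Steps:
N = 26213 (N = 8 + 26205 = 26213)
I(G, z) = z + G*z**2 (I(G, z) = (G*z)*z + z = G*z**2 + z = z + G*z**2)
(27412 + I(-35, 1/(-76 + 149))) + N = (27412 + (1 - 35/(-76 + 149))/(-76 + 149)) + 26213 = (27412 + (1 - 35/73)/73) + 26213 = (27412 + (1/73)*(38/73)) + 26213 = (27412 + 38/5329) + 26213 = 146078586/5329 + 26213 = 285767663/5329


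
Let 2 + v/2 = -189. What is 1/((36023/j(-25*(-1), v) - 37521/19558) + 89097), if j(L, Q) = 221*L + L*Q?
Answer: 1022350/91077206783 ≈ 1.1225e-5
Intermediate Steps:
v = -382 (v = -4 + 2*(-189) = -4 - 378 = -382)
1/((36023/j(-25*(-1), v) - 37521/19558) + 89097) = 1/((36023/(((-25*(-1))*(221 - 382))) - 37521/19558) + 89097) = 1/((36023/((25*(-161))) - 37521*1/19558) + 89097) = 1/((36023/(-4025) - 3411/1778) + 89097) = 1/((36023*(-1/4025) - 3411/1778) + 89097) = 1/((-36023/4025 - 3411/1778) + 89097) = 1/(-11111167/1022350 + 89097) = 1/(91077206783/1022350) = 1022350/91077206783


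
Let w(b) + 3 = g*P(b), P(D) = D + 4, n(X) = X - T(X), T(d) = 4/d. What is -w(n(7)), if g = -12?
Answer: 897/7 ≈ 128.14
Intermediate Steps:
n(X) = X - 4/X
P(D) = 4 + D
w(b) = -51 - 12*b (w(b) = -3 - 12*(4 + b) = -3 + (-48 - 12*b) = -51 - 12*b)
-w(n(7)) = -(-51 - 12*(7 - 4/7)) = -(-51 - 12*45/7) = -(-51 - 540/7) = -1*(-897/7) = 897/7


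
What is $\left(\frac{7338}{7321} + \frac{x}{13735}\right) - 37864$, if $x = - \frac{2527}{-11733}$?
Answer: $- \frac{44670738870641363}{1179799319355} \approx -37863.0$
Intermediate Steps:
$x = \frac{2527}{11733}$ ($x = \left(-2527\right) \left(- \frac{1}{11733}\right) = \frac{2527}{11733} \approx 0.21538$)
$\left(\frac{7338}{7321} + \frac{x}{13735}\right) - 37864 = \left(\frac{7338}{7321} + \frac{2527}{11733 \cdot 13735}\right) - 37864 = \left(7338 \cdot \frac{1}{7321} + \frac{2527}{11733} \cdot \frac{1}{13735}\right) - 37864 = \left(\frac{7338}{7321} + \frac{2527}{161152755}\right) - 37864 = \frac{1182557416357}{1179799319355} - 37864 = - \frac{44670738870641363}{1179799319355}$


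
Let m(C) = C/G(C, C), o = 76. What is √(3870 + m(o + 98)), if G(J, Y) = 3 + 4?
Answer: 8*√2982/7 ≈ 62.409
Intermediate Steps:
G(J, Y) = 7
m(C) = C/7
√(3870 + m(o + 98)) = √(3870 + (76 + 98)/7) = √(3870 + (⅐)*174) = √(3870 + 174/7) = √(27264/7) = 8*√2982/7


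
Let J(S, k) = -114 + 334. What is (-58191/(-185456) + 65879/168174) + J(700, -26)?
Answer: 3441778442369/15594438672 ≈ 220.71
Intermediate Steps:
J(S, k) = 220
(-58191/(-185456) + 65879/168174) + J(700, -26) = (-58191/(-185456) + 65879/168174) + 220 = (-58191*(-1/185456) + 65879*(1/168174)) + 220 = (58191/185456 + 65879/168174) + 220 = 11001934529/15594438672 + 220 = 3441778442369/15594438672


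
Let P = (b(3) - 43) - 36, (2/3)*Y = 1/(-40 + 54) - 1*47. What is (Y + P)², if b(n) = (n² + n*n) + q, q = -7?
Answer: 15015625/784 ≈ 19153.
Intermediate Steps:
b(n) = -7 + 2*n² (b(n) = (n² + n*n) - 7 = (n² + n²) - 7 = 2*n² - 7 = -7 + 2*n²)
Y = -1971/28 (Y = 3*(1/(-40 + 54) - 1*47)/2 = 3*(1/14 - 47)/2 = (3/2)*(-657/14) = -1971/28 ≈ -70.393)
P = -68 (P = ((-7 + 2*3²) - 43) - 36 = ((-7 + 2*9) - 43) - 36 = ((-7 + 18) - 43) - 36 = (11 - 43) - 36 = -32 - 36 = -68)
(Y + P)² = (-1971/28 - 68)² = (-3875/28)² = 15015625/784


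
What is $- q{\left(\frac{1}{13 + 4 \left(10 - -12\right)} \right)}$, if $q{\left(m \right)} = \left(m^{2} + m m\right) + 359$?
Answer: $- \frac{3662161}{10201} \approx -359.0$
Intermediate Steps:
$q{\left(m \right)} = 359 + 2 m^{2}$ ($q{\left(m \right)} = \left(m^{2} + m^{2}\right) + 359 = 2 m^{2} + 359 = 359 + 2 m^{2}$)
$- q{\left(\frac{1}{13 + 4 \left(10 - -12\right)} \right)} = - (359 + 2 \left(\frac{1}{13 + 4 \left(10 - -12\right)}\right)^{2}) = - (359 + 2 \left(\frac{1}{13 + 4 \left(10 + 12\right)}\right)^{2}) = - (359 + 2 \left(\frac{1}{13 + 4 \cdot 22}\right)^{2}) = - (359 + 2 \left(\frac{1}{13 + 88}\right)^{2}) = - (359 + 2 \left(\frac{1}{101}\right)^{2}) = - (359 + \frac{2}{10201}) = \left(-1\right) \frac{3662161}{10201} = - \frac{3662161}{10201}$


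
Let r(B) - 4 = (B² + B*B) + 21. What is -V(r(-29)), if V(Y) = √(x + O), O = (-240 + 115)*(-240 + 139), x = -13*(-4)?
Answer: -√12677 ≈ -112.59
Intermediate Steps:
x = 52
O = 12625 (O = -125*(-101) = 12625)
r(B) = 25 + 2*B² (r(B) = 4 + ((B² + B*B) + 21) = 4 + ((B² + B²) + 21) = 4 + (2*B² + 21) = 4 + (21 + 2*B²) = 25 + 2*B²)
V(Y) = √12677 (V(Y) = √(52 + 12625) = √12677)
-V(r(-29)) = -√12677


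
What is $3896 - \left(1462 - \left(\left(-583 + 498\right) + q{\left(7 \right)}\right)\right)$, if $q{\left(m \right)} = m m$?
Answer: $2398$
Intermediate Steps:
$q{\left(m \right)} = m^{2}$
$3896 - \left(1462 - \left(\left(-583 + 498\right) + q{\left(7 \right)}\right)\right) = 3896 - \left(1462 - \left(\left(-583 + 498\right) + 7^{2}\right)\right) = 3896 - \left(1462 - \left(-85 + 49\right)\right) = 3896 - \left(1462 - -36\right) = 3896 - \left(1462 + 36\right) = 3896 - 1498 = 2398$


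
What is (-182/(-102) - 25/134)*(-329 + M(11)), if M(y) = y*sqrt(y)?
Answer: -3592351/6834 + 120109*sqrt(11)/6834 ≈ -467.37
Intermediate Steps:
M(y) = y**(3/2)
(-182/(-102) - 25/134)*(-329 + M(11)) = (-182/(-102) - 25/134)*(-329 + 11**(3/2)) = (-182*(-1/102) - 25*1/134)*(-329 + 11*sqrt(11)) = (91/51 - 25/134)*(-329 + 11*sqrt(11)) = 10919*(-329 + 11*sqrt(11))/6834 = -3592351/6834 + 120109*sqrt(11)/6834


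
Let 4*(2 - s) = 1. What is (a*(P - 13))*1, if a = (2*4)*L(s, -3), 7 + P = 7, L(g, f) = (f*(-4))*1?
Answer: -1248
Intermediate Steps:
s = 7/4 (s = 2 - 1/4*1 = 2 - 1/4 = 7/4 ≈ 1.7500)
L(g, f) = -4*f (L(g, f) = -4*f*1 = -4*f)
P = 0 (P = -7 + 7 = 0)
a = 96 (a = (2*4)*(-4*(-3)) = 8*12 = 96)
(a*(P - 13))*1 = (96*(0 - 13))*1 = (96*(-13))*1 = -1248*1 = -1248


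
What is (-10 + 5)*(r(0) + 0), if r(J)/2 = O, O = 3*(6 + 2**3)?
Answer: -420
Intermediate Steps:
O = 42 (O = 3*(6 + 8) = 3*14 = 42)
r(J) = 84 (r(J) = 2*42 = 84)
(-10 + 5)*(r(0) + 0) = (-10 + 5)*(84 + 0) = -5*84 = -420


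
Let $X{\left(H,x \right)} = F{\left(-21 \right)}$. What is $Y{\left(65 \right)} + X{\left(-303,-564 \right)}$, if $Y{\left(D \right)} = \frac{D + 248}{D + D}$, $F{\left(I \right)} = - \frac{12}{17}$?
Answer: $\frac{3761}{2210} \approx 1.7018$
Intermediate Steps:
$F{\left(I \right)} = - \frac{12}{17}$ ($F{\left(I \right)} = \left(-12\right) \frac{1}{17} = - \frac{12}{17}$)
$Y{\left(D \right)} = \frac{248 + D}{2 D}$
$X{\left(H,x \right)} = - \frac{12}{17}$
$Y{\left(65 \right)} + X{\left(-303,-564 \right)} = \frac{248 + 65}{2 \cdot 65} - \frac{12}{17} = \frac{1}{2} \cdot \frac{1}{65} \cdot 313 - \frac{12}{17} = \frac{313}{130} - \frac{12}{17} = \frac{3761}{2210}$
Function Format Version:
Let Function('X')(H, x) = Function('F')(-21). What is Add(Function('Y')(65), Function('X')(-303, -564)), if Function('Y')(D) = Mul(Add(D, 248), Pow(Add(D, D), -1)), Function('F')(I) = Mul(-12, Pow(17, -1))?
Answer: Rational(3761, 2210) ≈ 1.7018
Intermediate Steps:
Function('F')(I) = Rational(-12, 17) (Function('F')(I) = Mul(-12, Rational(1, 17)) = Rational(-12, 17))
Function('Y')(D) = Mul(Rational(1, 2), Pow(D, -1), Add(248, D)) (Function('Y')(D) = Mul(Add(248, D), Pow(Mul(2, D), -1)) = Mul(Add(248, D), Mul(Rational(1, 2), Pow(D, -1))) = Mul(Rational(1, 2), Pow(D, -1), Add(248, D)))
Function('X')(H, x) = Rational(-12, 17)
Add(Function('Y')(65), Function('X')(-303, -564)) = Add(Mul(Rational(1, 2), Pow(65, -1), Add(248, 65)), Rational(-12, 17)) = Add(Mul(Rational(1, 2), Rational(1, 65), 313), Rational(-12, 17)) = Add(Rational(313, 130), Rational(-12, 17)) = Rational(3761, 2210)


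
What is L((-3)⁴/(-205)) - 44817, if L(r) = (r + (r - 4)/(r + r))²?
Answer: -49399412323811/1102904100 ≈ -44790.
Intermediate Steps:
L(r) = (r + (-4 + r)/(2*r))² (L(r) = (r + (-4 + r)/((2*r)))² = (r + (-4 + r)*(1/(2*r)))² = (r + (-4 + r)/(2*r))²)
L((-3)⁴/(-205)) - 44817 = (-4 + (-3)⁴/(-205) + 2*((-3)⁴/(-205))²)²/(4*((-3)⁴/(-205))²) - 44817 = (-4 + 81*(-1/205) + 2*(81*(-1/205))²)²/(4*(81*(-1/205))²) - 44817 = (-4 - 81/205 + 2*(-81/205)²)²/(4*(-81/205)²) - 44817 = (¼)*(42025/6561)*(-4 - 81/205 + 2*(6561/42025))² - 44817 = (¼)*(42025/6561)*(-4 - 81/205 + 13122/42025)² - 44817 = (¼)*(42025/6561)*(-171583/42025)² - 44817 = (¼)*(42025/6561)*(29440725889/1766100625) - 44817 = 29440725889/1102904100 - 44817 = -49399412323811/1102904100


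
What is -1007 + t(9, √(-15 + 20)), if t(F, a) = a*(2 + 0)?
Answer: -1007 + 2*√5 ≈ -1002.5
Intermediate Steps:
t(F, a) = 2*a (t(F, a) = a*2 = 2*a)
-1007 + t(9, √(-15 + 20)) = -1007 + 2*√(-15 + 20) = -1007 + 2*√5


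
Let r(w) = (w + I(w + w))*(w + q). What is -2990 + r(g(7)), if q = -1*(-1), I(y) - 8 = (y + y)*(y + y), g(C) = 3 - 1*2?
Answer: -2940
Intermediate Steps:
g(C) = 1 (g(C) = 3 - 2 = 1)
I(y) = 8 + 4*y² (I(y) = 8 + (y + y)*(y + y) = 8 + (2*y)*(2*y) = 8 + 4*y²)
q = 1
r(w) = (1 + w)*(8 + w + 16*w²) (r(w) = (w + (8 + 4*(w + w)²))*(w + 1) = (w + (8 + 4*(2*w)²))*(1 + w) = (w + (8 + 4*(4*w²)))*(1 + w) = (w + (8 + 16*w²))*(1 + w) = (8 + w + 16*w²)*(1 + w) = (1 + w)*(8 + w + 16*w²))
-2990 + r(g(7)) = -2990 + (8 + 9*1 + 16*1³ + 17*1²) = -2990 + (8 + 9 + 16*1 + 17*1) = -2990 + (8 + 9 + 16 + 17) = -2990 + 50 = -2940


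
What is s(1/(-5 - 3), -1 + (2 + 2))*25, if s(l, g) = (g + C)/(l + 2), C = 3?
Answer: 80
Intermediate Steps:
s(l, g) = (3 + g)/(2 + l) (s(l, g) = (g + 3)/(l + 2) = (3 + g)/(2 + l))
s(1/(-5 - 3), -1 + (2 + 2))*25 = ((3 + (-1 + (2 + 2)))/(2 + 1/(-5 - 3)))*25 = ((3 + (-1 + 4))/(2 + 1/(-8)))*25 = ((3 + 3)/(2 - ⅛))*25 = (6/(15/8))*25 = ((8/15)*6)*25 = (16/5)*25 = 80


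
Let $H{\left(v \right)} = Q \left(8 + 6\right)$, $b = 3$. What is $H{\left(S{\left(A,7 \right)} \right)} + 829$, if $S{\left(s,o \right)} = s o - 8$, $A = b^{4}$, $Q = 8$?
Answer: $941$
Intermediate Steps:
$A = 81$ ($A = 3^{4} = 81$)
$S{\left(s,o \right)} = -8 + o s$ ($S{\left(s,o \right)} = o s - 8 = -8 + o s$)
$H{\left(v \right)} = 112$ ($H{\left(v \right)} = 8 \left(8 + 6\right) = 8 \cdot 14 = 112$)
$H{\left(S{\left(A,7 \right)} \right)} + 829 = 112 + 829 = 941$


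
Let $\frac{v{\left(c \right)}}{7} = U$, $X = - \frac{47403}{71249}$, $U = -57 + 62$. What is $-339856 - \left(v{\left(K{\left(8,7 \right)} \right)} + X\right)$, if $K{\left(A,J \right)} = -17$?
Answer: $- \frac{24216846456}{71249} \approx -3.3989 \cdot 10^{5}$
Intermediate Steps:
$U = 5$
$X = - \frac{47403}{71249}$ ($X = \left(-47403\right) \frac{1}{71249} = - \frac{47403}{71249} \approx -0.66531$)
$v{\left(c \right)} = 35$ ($v{\left(c \right)} = 7 \cdot 5 = 35$)
$-339856 - \left(v{\left(K{\left(8,7 \right)} \right)} + X\right) = -339856 - \left(35 - \frac{47403}{71249}\right) = -339856 - \frac{2446312}{71249} = - \frac{24216846456}{71249}$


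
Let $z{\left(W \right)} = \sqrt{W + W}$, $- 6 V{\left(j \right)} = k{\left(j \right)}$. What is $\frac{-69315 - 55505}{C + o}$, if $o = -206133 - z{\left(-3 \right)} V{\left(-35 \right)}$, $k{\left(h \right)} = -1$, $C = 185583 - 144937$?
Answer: $\frac{24787304808}{32863136603} - \frac{24964 i \sqrt{6}}{32863136603} \approx 0.75426 - 1.8607 \cdot 10^{-6} i$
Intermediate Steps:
$C = 40646$ ($C = 185583 - 144937 = 40646$)
$V{\left(j \right)} = \frac{1}{6}$ ($V{\left(j \right)} = \left(- \frac{1}{6}\right) \left(-1\right) = \frac{1}{6}$)
$z{\left(W \right)} = \sqrt{2} \sqrt{W}$ ($z{\left(W \right)} = \sqrt{2 W} = \sqrt{2} \sqrt{W}$)
$o = -206133 - \frac{i \sqrt{6}}{6}$ ($o = -206133 - \sqrt{2} \sqrt{-3} \cdot \frac{1}{6} = -206133 - \sqrt{2} i \sqrt{3} \cdot \frac{1}{6} = -206133 - i \sqrt{6} \cdot \frac{1}{6} = -206133 - \frac{i \sqrt{6}}{6} \approx -2.0613 \cdot 10^{5} - 0.40825 i$)
$\frac{-69315 - 55505}{C + o} = \frac{-69315 - 55505}{40646 - \left(206133 + \frac{i \sqrt{6}}{6}\right)} = - \frac{124820}{-165487 - \frac{i \sqrt{6}}{6}}$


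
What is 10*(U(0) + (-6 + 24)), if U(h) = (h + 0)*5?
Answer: 180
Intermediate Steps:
U(h) = 5*h (U(h) = h*5 = 5*h)
10*(U(0) + (-6 + 24)) = 10*(5*0 + (-6 + 24)) = 10*(0 + 18) = 10*18 = 180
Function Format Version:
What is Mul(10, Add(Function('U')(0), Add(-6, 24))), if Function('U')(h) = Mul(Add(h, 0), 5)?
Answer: 180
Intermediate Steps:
Function('U')(h) = Mul(5, h) (Function('U')(h) = Mul(h, 5) = Mul(5, h))
Mul(10, Add(Function('U')(0), Add(-6, 24))) = Mul(10, Add(Mul(5, 0), Add(-6, 24))) = Mul(10, Add(0, 18)) = Mul(10, 18) = 180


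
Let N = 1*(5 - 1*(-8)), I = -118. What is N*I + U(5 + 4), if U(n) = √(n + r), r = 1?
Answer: -1534 + √10 ≈ -1530.8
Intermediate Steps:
N = 13 (N = 1*(5 + 8) = 1*13 = 13)
U(n) = √(1 + n) (U(n) = √(n + 1) = √(1 + n))
N*I + U(5 + 4) = 13*(-118) + √(1 + (5 + 4)) = -1534 + √(1 + 9) = -1534 + √10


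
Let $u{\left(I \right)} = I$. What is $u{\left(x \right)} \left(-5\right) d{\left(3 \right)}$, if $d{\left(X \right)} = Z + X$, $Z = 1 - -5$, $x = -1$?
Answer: $45$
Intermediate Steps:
$Z = 6$ ($Z = 1 + 5 = 6$)
$d{\left(X \right)} = 6 + X$
$u{\left(x \right)} \left(-5\right) d{\left(3 \right)} = \left(-1\right) \left(-5\right) \left(6 + 3\right) = 5 \cdot 9 = 45$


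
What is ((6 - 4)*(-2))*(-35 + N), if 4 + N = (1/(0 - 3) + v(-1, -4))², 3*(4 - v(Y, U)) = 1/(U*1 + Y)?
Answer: 22556/225 ≈ 100.25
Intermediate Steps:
v(Y, U) = 4 - 1/(3*(U + Y)) (v(Y, U) = 4 - 1/(3*(U*1 + Y)) = 4 - 1/(3*(U + Y)))
N = 2236/225 (N = -4 + (1/(0 - 3) + (-⅓ + 4*(-4) + 4*(-1))/(-4 - 1))² = -4 + (1/(-3) + (-⅓ - 16 - 4)/(-5))² = -4 + (-⅓ - ⅕*(-61/3))² = -4 + (-⅓ + 61/15)² = -4 + (56/15)² = -4 + 3136/225 = 2236/225 ≈ 9.9378)
((6 - 4)*(-2))*(-35 + N) = ((6 - 4)*(-2))*(-35 + 2236/225) = (2*(-2))*(-5639/225) = -4*(-5639/225) = 22556/225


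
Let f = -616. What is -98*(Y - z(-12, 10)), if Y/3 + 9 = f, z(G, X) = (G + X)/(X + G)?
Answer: 183848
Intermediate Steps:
z(G, X) = 1 (z(G, X) = (G + X)/(G + X) = 1)
Y = -1875 (Y = -27 + 3*(-616) = -27 - 1848 = -1875)
-98*(Y - z(-12, 10)) = -98*(-1875 - 1*1) = -98*(-1875 - 1) = -98*(-1876) = 183848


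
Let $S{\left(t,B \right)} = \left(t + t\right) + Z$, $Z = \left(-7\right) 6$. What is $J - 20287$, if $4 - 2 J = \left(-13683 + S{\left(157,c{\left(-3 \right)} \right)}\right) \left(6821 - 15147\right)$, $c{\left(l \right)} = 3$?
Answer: $-55850278$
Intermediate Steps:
$Z = -42$
$S{\left(t,B \right)} = -42 + 2 t$ ($S{\left(t,B \right)} = \left(t + t\right) - 42 = 2 t - 42 = -42 + 2 t$)
$J = -55829991$ ($J = 2 - \frac{\left(-13683 + \left(-42 + 2 \cdot 157\right)\right) \left(6821 - 15147\right)}{2} = 2 - \frac{\left(-13683 + \left(-42 + 314\right)\right) \left(-8326\right)}{2} = 2 - \frac{\left(-13683 + 272\right) \left(-8326\right)}{2} = 2 - \frac{\left(-13411\right) \left(-8326\right)}{2} = 2 - 55829993 = -55829991$)
$J - 20287 = -55829991 - 20287 = -55850278$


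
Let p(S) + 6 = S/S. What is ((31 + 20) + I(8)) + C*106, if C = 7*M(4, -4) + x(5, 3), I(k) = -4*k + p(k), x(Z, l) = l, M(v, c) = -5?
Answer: -3378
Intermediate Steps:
p(S) = -5 (p(S) = -6 + S/S = -6 + 1 = -5)
I(k) = -5 - 4*k (I(k) = -4*k - 5 = -5 - 4*k)
C = -32 (C = 7*(-5) + 3 = -35 + 3 = -32)
((31 + 20) + I(8)) + C*106 = ((31 + 20) + (-5 - 4*8)) - 32*106 = (51 + (-5 - 32)) - 3392 = (51 - 37) - 3392 = 14 - 3392 = -3378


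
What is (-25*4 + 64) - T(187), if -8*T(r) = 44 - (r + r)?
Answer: -309/4 ≈ -77.250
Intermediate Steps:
T(r) = -11/2 + r/4 (T(r) = -(44 - (r + r))/8 = -(44 - 2*r)/8 = -11/2 + r/4)
(-25*4 + 64) - T(187) = (-25*4 + 64) - (-11/2 + (¼)*187) = (-100 + 64) - (-11/2 + 187/4) = -36 - 1*165/4 = -36 - 165/4 = -309/4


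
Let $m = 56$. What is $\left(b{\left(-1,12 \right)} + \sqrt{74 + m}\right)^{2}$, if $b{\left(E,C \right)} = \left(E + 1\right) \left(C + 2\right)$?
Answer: $130$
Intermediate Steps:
$b{\left(E,C \right)} = \left(1 + E\right) \left(2 + C\right)$
$\left(b{\left(-1,12 \right)} + \sqrt{74 + m}\right)^{2} = \left(\left(2 + 12 + 2 \left(-1\right) + 12 \left(-1\right)\right) + \sqrt{74 + 56}\right)^{2} = \left(\left(2 + 12 - 2 - 12\right) + \sqrt{130}\right)^{2} = \left(0 + \sqrt{130}\right)^{2} = \left(\sqrt{130}\right)^{2} = 130$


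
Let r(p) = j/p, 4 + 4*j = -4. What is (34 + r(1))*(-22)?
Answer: -704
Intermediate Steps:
j = -2 (j = -1 + (¼)*(-4) = -1 - 1 = -2)
r(p) = -2/p
(34 + r(1))*(-22) = (34 - 2/1)*(-22) = (34 - 2*1)*(-22) = (34 - 2)*(-22) = 32*(-22) = -704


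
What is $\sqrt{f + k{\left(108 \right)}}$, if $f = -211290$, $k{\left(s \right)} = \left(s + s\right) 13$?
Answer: $i \sqrt{208482} \approx 456.6 i$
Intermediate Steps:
$k{\left(s \right)} = 26 s$ ($k{\left(s \right)} = 2 s 13 = 26 s$)
$\sqrt{f + k{\left(108 \right)}} = \sqrt{-211290 + 26 \cdot 108} = \sqrt{-211290 + 2808} = \sqrt{-208482} = i \sqrt{208482}$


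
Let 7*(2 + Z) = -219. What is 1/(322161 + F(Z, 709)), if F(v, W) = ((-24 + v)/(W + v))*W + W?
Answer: 4730/1526890791 ≈ 3.0978e-6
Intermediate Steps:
Z = -233/7 (Z = -2 + (⅐)*(-219) = -2 - 219/7 = -233/7 ≈ -33.286)
F(v, W) = W + W*(-24 + v)/(W + v) (F(v, W) = ((-24 + v)/(W + v))*W + W = W*(-24 + v)/(W + v) + W = W + W*(-24 + v)/(W + v))
1/(322161 + F(Z, 709)) = 1/(322161 + 709*(-24 + 709 + 2*(-233/7))/(709 - 233/7)) = 1/(322161 + 709*(-24 + 709 - 466/7)/(4730/7)) = 1/(322161 + 709*(7/4730)*(4329/7)) = 1/(322161 + 3069261/4730) = 1/(1526890791/4730) = 4730/1526890791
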